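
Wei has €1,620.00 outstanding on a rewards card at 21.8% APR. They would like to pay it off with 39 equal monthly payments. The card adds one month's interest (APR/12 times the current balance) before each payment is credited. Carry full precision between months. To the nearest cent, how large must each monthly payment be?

€58.34

Monthly rate r = 21.8%/12 = 1.81667% = 0.0181667.
Level-payment amortization: P = B₀·r / (1 − (1+r)^(−n)) = 1620.00·0.0181667 / (1 − 1.01817^(−39)).
Denominator 1 − (1+r)^(−39) = 0.504476923.
P = 29.43 / 0.504476923 ≈ 58.34.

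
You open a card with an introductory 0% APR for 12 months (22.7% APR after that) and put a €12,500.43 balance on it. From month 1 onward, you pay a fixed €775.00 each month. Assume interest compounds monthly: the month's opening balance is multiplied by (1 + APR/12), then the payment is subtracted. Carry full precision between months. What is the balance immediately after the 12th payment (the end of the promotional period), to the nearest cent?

Promo months 1–12 at r₀ = 0%/12 = 0; months 13+ at r₁ = 22.7%/12 = 0.0189167.
After month 12 (no interest yet): B = €12,500.43 − 12·€775.00 = €3,200.43.

€3,200.43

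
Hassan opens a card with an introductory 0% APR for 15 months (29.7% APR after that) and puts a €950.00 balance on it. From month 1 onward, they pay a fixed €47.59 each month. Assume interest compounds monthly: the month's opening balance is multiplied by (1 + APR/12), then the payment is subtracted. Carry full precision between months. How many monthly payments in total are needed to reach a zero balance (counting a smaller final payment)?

21 payments

Promo months 1–15 at r₀ = 0%/12 = 0; months 16+ at r₁ = 29.7%/12 = 0.02475.
After month 15 (no interest yet): B = €950.00 − 15·€47.59 = €236.15.
Then at r₁ with €47.59/mo: n₂ = −ln(1 − r₁·B/P)/ln(1+r₁) ≈ 5.36 → 6 more payments.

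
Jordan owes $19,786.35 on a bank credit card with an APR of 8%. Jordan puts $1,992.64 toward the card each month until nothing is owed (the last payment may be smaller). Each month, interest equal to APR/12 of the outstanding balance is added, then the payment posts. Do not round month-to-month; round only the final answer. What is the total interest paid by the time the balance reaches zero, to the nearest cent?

$754.90

Monthly rate r = 8%/12 = 0.666667% = 0.00666667.
Payoff takes n = ⌈−ln(1 − rB₀/P)/ln(1+r)⌉ = ⌈10.308⌉ = 11 payments; the last is $614.85.
Total paid = 10·$1,992.64 + $614.85 = $20,541.25.
Total interest = total paid − principal = $20,541.25 − $19,786.35 = $754.90.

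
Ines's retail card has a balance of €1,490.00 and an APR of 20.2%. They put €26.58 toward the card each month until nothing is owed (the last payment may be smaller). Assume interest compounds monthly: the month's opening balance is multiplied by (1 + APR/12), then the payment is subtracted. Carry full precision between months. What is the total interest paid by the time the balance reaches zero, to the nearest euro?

Monthly rate r = 20.2%/12 = 1.68333% = 0.0168333.
Payoff takes n = ⌈−ln(1 − rB₀/P)/ln(1+r)⌉ = ⌈172.274⌉ = 173 payments; the last is €7.32.
Total paid = 172·€26.58 + €7.32 = €4,579.08.
Total interest = total paid − principal = €4,579.08 − €1,490.00 = €3,089.08.

€3,089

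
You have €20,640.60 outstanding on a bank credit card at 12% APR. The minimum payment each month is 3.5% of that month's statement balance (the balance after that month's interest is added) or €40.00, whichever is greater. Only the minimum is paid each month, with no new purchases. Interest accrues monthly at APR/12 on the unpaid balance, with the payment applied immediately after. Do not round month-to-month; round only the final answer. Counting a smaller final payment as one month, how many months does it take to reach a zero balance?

147 months

Monthly rate r = 12%/12 = 1% = 0.01.
While 3.5% of the post-interest balance exceeds €40.00, each month B ← (B·(1+r))·(1 − 0.035), i.e. B shrinks by the factor (1+r)·0.965 = 0.97465.
This holds for months 1–114. Entering month 115 the balance is €1,105.28; 3.5% of the post-interest balance is now below €40.00, so the flat €40.00 minimum applies from here.
From month 115 a fixed €40.00 at rate r clears €1,105.28 in 33 more payments. Total: 114 + 33 = 147 months.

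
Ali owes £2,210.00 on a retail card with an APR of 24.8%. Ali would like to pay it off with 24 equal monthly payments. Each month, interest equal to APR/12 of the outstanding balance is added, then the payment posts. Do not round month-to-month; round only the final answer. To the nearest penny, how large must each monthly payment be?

£117.73

Monthly rate r = 24.8%/12 = 2.06667% = 0.0206667.
Level-payment amortization: P = B₀·r / (1 − (1+r)^(−n)) = 2210.00·0.0206667 / (1 − 1.02067^(−24)).
Denominator 1 − (1+r)^(−24) = 0.387951778.
P = 45.6733 / 0.387951778 ≈ 117.73.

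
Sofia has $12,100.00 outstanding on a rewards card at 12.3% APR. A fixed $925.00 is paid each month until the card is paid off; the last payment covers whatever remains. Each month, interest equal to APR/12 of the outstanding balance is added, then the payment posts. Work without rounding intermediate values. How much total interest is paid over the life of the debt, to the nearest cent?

Monthly rate r = 12.3%/12 = 1.025% = 0.01025.
Payoff takes n = ⌈−ln(1 − rB₀/P)/ln(1+r)⌉ = ⌈14.117⌉ = 15 payments; the last is $108.83.
Total paid = 14·$925.00 + $108.83 = $13,058.83.
Total interest = total paid − principal = $13,058.83 − $12,100.00 = $958.83.

$958.83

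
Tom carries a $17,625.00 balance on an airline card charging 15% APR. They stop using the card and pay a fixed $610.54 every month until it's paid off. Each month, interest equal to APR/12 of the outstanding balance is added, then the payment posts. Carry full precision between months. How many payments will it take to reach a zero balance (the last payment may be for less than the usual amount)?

37 months

Monthly rate r = 15%/12 = 1.25% = 0.0125.
Recurrence: B ← B·(1+r) − $610.54.
Month 1: interest $220.31; balance after payment $17,234.77.
Month 2: interest $215.43; balance after payment $16,839.67.
Closed form: n = −ln(1 − rB₀/P)/ln(1+r) = −ln(0.63915)/ln(1.0125) ≈ 36.032, so the balance reaches zero during payment 37.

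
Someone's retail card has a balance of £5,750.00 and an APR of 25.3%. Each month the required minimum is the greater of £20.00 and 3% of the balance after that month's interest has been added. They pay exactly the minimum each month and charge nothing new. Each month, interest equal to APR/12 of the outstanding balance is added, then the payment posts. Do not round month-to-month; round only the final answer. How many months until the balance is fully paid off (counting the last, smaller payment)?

283 months

Monthly rate r = 25.3%/12 = 2.10833% = 0.0210833.
While 3% of the post-interest balance exceeds £20.00, each month B ← (B·(1+r))·(1 − 0.03), i.e. B shrinks by the factor (1+r)·0.97 = 0.99045.
This holds for months 1–227. Entering month 228 the balance is £651.24; 3% of the post-interest balance is now below £20.00, so the flat £20.00 minimum applies from here.
From month 228 a fixed £20.00 at rate r clears £651.24 in 56 more payments. Total: 227 + 56 = 283 months.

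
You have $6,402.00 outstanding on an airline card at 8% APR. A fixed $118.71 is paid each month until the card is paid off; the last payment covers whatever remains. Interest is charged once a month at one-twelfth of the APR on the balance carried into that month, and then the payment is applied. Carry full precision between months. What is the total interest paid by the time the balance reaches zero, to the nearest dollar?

$1,558

Monthly rate r = 8%/12 = 0.666667% = 0.00666667.
Payoff takes n = ⌈−ln(1 − rB₀/P)/ln(1+r)⌉ = ⌈67.056⌉ = 68 payments; the last is $6.65.
Total paid = 67·$118.71 + $6.65 = $7,960.22.
Total interest = total paid − principal = $7,960.22 − $6,402.00 = $1,558.22.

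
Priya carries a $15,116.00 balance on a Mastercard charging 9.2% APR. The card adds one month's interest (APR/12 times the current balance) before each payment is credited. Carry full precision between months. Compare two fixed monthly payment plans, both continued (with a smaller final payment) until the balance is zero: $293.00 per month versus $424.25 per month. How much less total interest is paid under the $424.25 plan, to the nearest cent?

Monthly rate r = 9.2%/12 = 0.766667% = 0.00766667.
At $293.00/mo: n = ⌈−ln(1 − rB₀/P)/ln(1+r)⌉ = 66 payments (last $267.30); total interest = total paid − $15,116.00 = $4,196.30.
At $424.25/mo: 42 payments (last $329.04); total interest $2,607.29.
Interest saved = $4,196.30 − $2,607.29 = $1,589.01.

$1,589.01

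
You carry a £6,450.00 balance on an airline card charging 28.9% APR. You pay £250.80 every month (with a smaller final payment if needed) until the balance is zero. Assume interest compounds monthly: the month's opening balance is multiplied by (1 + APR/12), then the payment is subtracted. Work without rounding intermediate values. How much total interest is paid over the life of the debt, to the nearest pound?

Monthly rate r = 28.9%/12 = 2.40833% = 0.0240833.
Payoff takes n = ⌈−ln(1 − rB₀/P)/ln(1+r)⌉ = ⌈40.589⌉ = 41 payments; the last is £148.33.
Total paid = 40·£250.80 + £148.33 = £10,180.33.
Total interest = total paid − principal = £10,180.33 − £6,450.00 = £3,730.33.

£3,730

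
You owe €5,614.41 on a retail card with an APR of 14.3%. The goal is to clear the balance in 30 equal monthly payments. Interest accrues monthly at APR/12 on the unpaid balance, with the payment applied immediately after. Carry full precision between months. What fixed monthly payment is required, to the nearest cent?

Monthly rate r = 14.3%/12 = 1.19167% = 0.0119167.
Level-payment amortization: P = B₀·r / (1 − (1+r)^(−n)) = 5614.41·0.0119167 / (1 − 1.01192^(−30)).
Denominator 1 − (1+r)^(−30) = 0.299097626.
P = 66.9051 / 0.299097626 ≈ 223.69.

€223.69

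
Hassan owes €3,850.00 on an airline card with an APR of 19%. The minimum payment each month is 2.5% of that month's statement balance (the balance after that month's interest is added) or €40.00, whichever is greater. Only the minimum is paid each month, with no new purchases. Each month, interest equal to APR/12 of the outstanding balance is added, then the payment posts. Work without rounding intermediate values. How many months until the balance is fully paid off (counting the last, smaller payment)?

Monthly rate r = 19%/12 = 1.58333% = 0.0158333.
While 2.5% of the post-interest balance exceeds €40.00, each month B ← (B·(1+r))·(1 − 0.025), i.e. B shrinks by the factor (1+r)·0.975 = 0.99044.
This holds for months 1–94. Entering month 95 the balance is €1,560.29; 2.5% of the post-interest balance is now below €40.00, so the flat €40.00 minimum applies from here.
From month 95 a fixed €40.00 at rate r clears €1,560.29 in 62 more payments. Total: 94 + 62 = 156 months.

156 months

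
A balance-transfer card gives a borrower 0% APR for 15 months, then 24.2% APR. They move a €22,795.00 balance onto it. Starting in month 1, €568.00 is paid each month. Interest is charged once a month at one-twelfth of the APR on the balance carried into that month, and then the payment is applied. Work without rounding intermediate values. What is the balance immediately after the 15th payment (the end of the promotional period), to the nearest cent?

€14,275.00

Promo months 1–15 at r₀ = 0%/12 = 0; months 16+ at r₁ = 24.2%/12 = 0.0201667.
After month 15 (no interest yet): B = €22,795.00 − 15·€568.00 = €14,275.00.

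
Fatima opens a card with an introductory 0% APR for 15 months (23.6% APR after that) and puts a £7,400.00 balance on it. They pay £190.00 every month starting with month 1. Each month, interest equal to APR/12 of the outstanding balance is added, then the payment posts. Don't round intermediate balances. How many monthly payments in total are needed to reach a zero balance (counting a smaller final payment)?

Promo months 1–15 at r₀ = 0%/12 = 0; months 16+ at r₁ = 23.6%/12 = 0.0196667.
After month 15 (no interest yet): B = £7,400.00 − 15·£190.00 = £4,550.00.
Then at r₁ with £190.00/mo: n₂ = −ln(1 − r₁·B/P)/ln(1+r₁) ≈ 32.69 → 33 more payments.

48 months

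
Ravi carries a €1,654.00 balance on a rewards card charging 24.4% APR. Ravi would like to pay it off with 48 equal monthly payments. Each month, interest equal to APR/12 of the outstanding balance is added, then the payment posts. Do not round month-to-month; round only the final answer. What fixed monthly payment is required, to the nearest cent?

Monthly rate r = 24.4%/12 = 2.03333% = 0.0203333.
Level-payment amortization: P = B₀·r / (1 − (1+r)^(−n)) = 1654.00·0.0203333 / (1 − 1.02033^(−48)).
Denominator 1 − (1+r)^(−48) = 0.619477443.
P = 33.6313 / 0.619477443 ≈ 54.29.

€54.29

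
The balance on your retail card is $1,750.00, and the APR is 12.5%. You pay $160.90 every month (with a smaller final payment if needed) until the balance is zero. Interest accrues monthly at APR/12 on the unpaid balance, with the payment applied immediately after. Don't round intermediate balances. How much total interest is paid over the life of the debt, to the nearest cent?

$117.18

Monthly rate r = 12.5%/12 = 1.04167% = 0.0104167.
Payoff takes n = ⌈−ln(1 − rB₀/P)/ln(1+r)⌉ = ⌈11.603⌉ = 12 payments; the last is $97.28.
Total paid = 11·$160.90 + $97.28 = $1,867.18.
Total interest = total paid − principal = $1,867.18 − $1,750.00 = $117.18.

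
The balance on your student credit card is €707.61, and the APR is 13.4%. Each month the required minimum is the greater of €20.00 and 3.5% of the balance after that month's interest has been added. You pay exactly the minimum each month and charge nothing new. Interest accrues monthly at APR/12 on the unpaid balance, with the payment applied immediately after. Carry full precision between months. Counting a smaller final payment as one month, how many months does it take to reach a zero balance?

Monthly rate r = 13.4%/12 = 1.11667% = 0.0111667.
While 3.5% of the post-interest balance exceeds €20.00, each month B ← (B·(1+r))·(1 − 0.035), i.e. B shrinks by the factor (1+r)·0.965 = 0.97578.
This holds for months 1–10. Entering month 11 the balance is €553.73; 3.5% of the post-interest balance is now below €20.00, so the flat €20.00 minimum applies from here.
From month 11 a fixed €20.00 at rate r clears €553.73 in 34 more payments. Total: 10 + 34 = 44 months.

44 months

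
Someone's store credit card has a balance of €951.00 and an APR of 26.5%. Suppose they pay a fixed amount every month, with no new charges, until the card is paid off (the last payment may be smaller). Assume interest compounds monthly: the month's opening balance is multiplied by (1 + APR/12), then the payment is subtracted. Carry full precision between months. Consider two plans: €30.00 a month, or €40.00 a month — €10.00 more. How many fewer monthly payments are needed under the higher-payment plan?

Monthly rate r = 26.5%/12 = 2.20833% = 0.0220833.
At €30.00/mo: n = ⌈−ln(1 − rB₀/P)/ln(1+r)⌉ = 56 payments (last €3.81); total interest = total paid − €951.00 = €702.81.
At €40.00/mo: 35 payments (last €3.41); total interest €412.41.
Payments saved = 56 − 35 = 21.

21 fewer payments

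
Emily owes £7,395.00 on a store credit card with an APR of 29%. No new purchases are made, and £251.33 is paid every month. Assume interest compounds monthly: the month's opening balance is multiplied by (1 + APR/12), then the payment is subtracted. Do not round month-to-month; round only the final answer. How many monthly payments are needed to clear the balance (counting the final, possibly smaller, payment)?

52 months

Monthly rate r = 29%/12 = 2.41667% = 0.0241667.
Recurrence: B ← B·(1+r) − £251.33.
Month 1: interest £178.71; balance after payment £7,322.38.
Month 2: interest £176.96; balance after payment £7,248.01.
Closed form: n = −ln(1 − rB₀/P)/ln(1+r) = −ln(0.28893)/ln(1.02417) ≈ 51.993, so the balance reaches zero during payment 52.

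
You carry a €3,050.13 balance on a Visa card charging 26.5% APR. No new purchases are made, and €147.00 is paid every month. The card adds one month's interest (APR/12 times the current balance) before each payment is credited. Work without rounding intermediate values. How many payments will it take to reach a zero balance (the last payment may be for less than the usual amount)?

29 payments

Monthly rate r = 26.5%/12 = 2.20833% = 0.0220833.
Recurrence: B ← B·(1+r) − €147.00.
Month 1: interest €67.36; balance after payment €2,970.49.
Month 2: interest €65.60; balance after payment €2,889.09.
Closed form: n = −ln(1 − rB₀/P)/ln(1+r) = −ln(0.54179)/ln(1.02208) ≈ 28.058, so the balance reaches zero during payment 29.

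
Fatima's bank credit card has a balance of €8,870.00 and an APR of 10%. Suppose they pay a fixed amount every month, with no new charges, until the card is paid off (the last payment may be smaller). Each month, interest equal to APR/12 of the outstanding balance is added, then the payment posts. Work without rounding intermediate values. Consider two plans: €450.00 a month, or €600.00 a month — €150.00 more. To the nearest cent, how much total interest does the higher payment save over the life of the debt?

€224.79

Monthly rate r = 10%/12 = 0.833333% = 0.00833333.
At €450.00/mo: n = ⌈−ln(1 − rB₀/P)/ln(1+r)⌉ = 22 payments (last €280.35); total interest = total paid − €8,870.00 = €860.35.
At €600.00/mo: 16 payments (last €505.56); total interest €635.56.
Interest saved = €860.35 − €635.56 = €224.79.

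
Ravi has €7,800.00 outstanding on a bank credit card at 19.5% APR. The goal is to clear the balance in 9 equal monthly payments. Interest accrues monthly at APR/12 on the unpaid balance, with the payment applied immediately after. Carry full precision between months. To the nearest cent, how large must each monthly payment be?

€938.60

Monthly rate r = 19.5%/12 = 1.625% = 0.01625.
Level-payment amortization: P = B₀·r / (1 − (1+r)^(−n)) = 7800.00·0.01625 / (1 − 1.01625^(−9)).
Denominator 1 − (1+r)^(−9) = 0.135042094.
P = 126.75 / 0.135042094 ≈ 938.60.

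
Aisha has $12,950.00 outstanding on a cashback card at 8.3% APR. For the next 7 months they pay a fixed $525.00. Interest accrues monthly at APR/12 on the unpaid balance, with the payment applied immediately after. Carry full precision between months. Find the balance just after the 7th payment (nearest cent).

Monthly rate r = 8.3%/12 = 0.691667% = 0.00691667.
Each month: B ← B·(1+r) − $525.00.
Month 1: interest $89.57; balance after payment $12,514.57.
Month 2: interest $86.56; balance after payment $12,076.13.
Month 3: interest $83.53; balance after payment $11,634.66.
Month 4: interest $80.47; balance after payment $11,190.13.
Month 5: interest $77.40; balance after payment $10,742.53.
Month 6: interest $74.30; balance after payment $10,291.83.
Month 7: interest $71.19; balance after payment $9,838.02.

$9,838.02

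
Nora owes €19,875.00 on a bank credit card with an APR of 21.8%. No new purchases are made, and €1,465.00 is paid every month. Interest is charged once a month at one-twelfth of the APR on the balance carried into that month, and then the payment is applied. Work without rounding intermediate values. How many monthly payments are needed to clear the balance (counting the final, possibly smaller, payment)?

16 months

Monthly rate r = 21.8%/12 = 1.81667% = 0.0181667.
Recurrence: B ← B·(1+r) − €1,465.00.
Month 1: interest €361.06; balance after payment €18,771.06.
Month 2: interest €341.01; balance after payment €17,647.07.
Closed form: n = −ln(1 − rB₀/P)/ln(1+r) = −ln(0.75354)/ln(1.01817) ≈ 15.717, so the balance reaches zero during payment 16.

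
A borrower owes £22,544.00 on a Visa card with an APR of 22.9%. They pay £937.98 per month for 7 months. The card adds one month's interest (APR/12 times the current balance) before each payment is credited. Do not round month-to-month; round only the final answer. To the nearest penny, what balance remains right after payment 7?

Monthly rate r = 22.9%/12 = 1.90833% = 0.0190833.
Each month: B ← B·(1+r) − £937.98.
Month 1: interest £430.21; balance after payment £22,036.23.
Month 2: interest £420.52; balance after payment £21,518.78.
Month 3: interest £410.65; balance after payment £20,991.45.
Month 4: interest £400.59; balance after payment £20,454.06.
Month 5: interest £390.33; balance after payment £19,906.41.
Month 6: interest £379.88; balance after payment £19,348.31.
Month 7: interest £369.23; balance after payment £18,779.56.

£18,779.56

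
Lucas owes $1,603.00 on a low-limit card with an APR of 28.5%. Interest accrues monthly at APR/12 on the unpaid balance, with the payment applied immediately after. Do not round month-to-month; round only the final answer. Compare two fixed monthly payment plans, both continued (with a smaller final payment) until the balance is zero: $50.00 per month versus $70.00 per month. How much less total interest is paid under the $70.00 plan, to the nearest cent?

Monthly rate r = 28.5%/12 = 2.375% = 0.02375.
At $50.00/mo: n = ⌈−ln(1 − rB₀/P)/ln(1+r)⌉ = 62 payments (last $2.71); total interest = total paid − $1,603.00 = $1,449.71.
At $70.00/mo: 34 payments (last $31.22); total interest $738.22.
Interest saved = $1,449.71 − $738.22 = $711.49.

$711.49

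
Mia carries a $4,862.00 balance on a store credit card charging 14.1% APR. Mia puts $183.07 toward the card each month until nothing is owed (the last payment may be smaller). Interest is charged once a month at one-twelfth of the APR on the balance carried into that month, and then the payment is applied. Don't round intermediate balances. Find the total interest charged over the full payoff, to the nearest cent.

Monthly rate r = 14.1%/12 = 1.175% = 0.01175.
Payoff takes n = ⌈−ln(1 − rB₀/P)/ln(1+r)⌉ = ⌈32.021⌉ = 33 payments; the last is $3.83.
Total paid = 32·$183.07 + $3.83 = $5,862.07.
Total interest = total paid − principal = $5,862.07 − $4,862.00 = $1,000.07.

$1,000.07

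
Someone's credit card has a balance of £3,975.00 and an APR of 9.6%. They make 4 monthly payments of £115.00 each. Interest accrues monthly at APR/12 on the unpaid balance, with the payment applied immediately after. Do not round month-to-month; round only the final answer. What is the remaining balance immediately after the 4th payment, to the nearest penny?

Monthly rate r = 9.6%/12 = 0.8% = 0.008.
Each month: B ← B·(1+r) − £115.00.
Month 1: interest £31.80; balance after payment £3,891.80.
Month 2: interest £31.13; balance after payment £3,807.93.
Month 3: interest £30.46; balance after payment £3,723.40.
Month 4: interest £29.79; balance after payment £3,638.19.

£3,638.19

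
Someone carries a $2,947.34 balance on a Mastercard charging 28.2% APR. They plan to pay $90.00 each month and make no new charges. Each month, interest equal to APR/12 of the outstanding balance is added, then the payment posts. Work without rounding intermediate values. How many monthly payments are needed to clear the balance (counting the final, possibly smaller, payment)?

Monthly rate r = 28.2%/12 = 2.35% = 0.0235.
Recurrence: B ← B·(1+r) − $90.00.
Month 1: interest $69.26; balance after payment $2,926.60.
Month 2: interest $68.78; balance after payment $2,905.38.
Closed form: n = −ln(1 − rB₀/P)/ln(1+r) = −ln(0.23042)/ln(1.0235) ≈ 63.193, so the balance reaches zero during payment 64.

64 payments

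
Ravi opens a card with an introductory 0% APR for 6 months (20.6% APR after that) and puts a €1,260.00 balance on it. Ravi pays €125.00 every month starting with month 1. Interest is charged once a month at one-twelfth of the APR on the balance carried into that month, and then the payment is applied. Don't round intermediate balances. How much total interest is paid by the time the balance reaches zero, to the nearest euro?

Promo months 1–6 at r₀ = 0%/12 = 0; months 7+ at r₁ = 20.6%/12 = 0.0171667.
After month 6 (no interest yet): B = €1,260.00 − 6·€125.00 = €510.00.
Then at r₁ with €125.00/mo: n₂ = −ln(1 − r₁·B/P)/ln(1+r₁) ≈ 4.27 → 5 more payments.
Total paid = 10·€125.00 + €33.47 = €1,283.47; interest = €1,283.47 − €1,260.00 = €23.47.

€23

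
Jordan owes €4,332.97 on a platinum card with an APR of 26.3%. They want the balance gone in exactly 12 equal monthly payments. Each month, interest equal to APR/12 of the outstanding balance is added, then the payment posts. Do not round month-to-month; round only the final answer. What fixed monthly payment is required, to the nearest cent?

€414.56

Monthly rate r = 26.3%/12 = 2.19167% = 0.0219167.
Level-payment amortization: P = B₀·r / (1 − (1+r)^(−n)) = 4332.97·0.0219167 / (1 − 1.02192^(−12)).
Denominator 1 − (1+r)^(−12) = 0.229071301.
P = 94.9643 / 0.229071301 ≈ 414.56.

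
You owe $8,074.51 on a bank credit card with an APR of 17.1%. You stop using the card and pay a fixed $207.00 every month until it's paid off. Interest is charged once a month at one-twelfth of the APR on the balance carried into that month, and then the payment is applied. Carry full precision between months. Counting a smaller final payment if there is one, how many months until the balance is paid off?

58 payments

Monthly rate r = 17.1%/12 = 1.425% = 0.01425.
Recurrence: B ← B·(1+r) − $207.00.
Month 1: interest $115.06; balance after payment $7,982.57.
Month 2: interest $113.75; balance after payment $7,889.32.
Closed form: n = −ln(1 − rB₀/P)/ln(1+r) = −ln(0.44415)/ln(1.01425) ≈ 57.359, so the balance reaches zero during payment 58.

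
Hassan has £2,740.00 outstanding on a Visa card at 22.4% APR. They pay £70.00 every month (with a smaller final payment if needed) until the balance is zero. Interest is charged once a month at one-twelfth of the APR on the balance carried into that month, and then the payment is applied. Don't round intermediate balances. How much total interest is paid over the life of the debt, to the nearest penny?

£2,225.08

Monthly rate r = 22.4%/12 = 1.86667% = 0.0186667.
Payoff takes n = ⌈−ln(1 − rB₀/P)/ln(1+r)⌉ = ⌈70.929⌉ = 71 payments; the last is £65.08.
Total paid = 70·£70.00 + £65.08 = £4,965.08.
Total interest = total paid − principal = £4,965.08 − £2,740.00 = £2,225.08.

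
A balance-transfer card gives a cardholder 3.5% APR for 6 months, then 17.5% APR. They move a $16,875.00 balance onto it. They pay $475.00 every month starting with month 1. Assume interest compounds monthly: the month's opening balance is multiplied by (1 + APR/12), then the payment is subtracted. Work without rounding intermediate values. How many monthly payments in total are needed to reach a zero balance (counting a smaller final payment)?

Promo months 1–6 at r₀ = 3.5%/12 = 0.00291667; months 7+ at r₁ = 17.5%/12 = 0.0145833.
After month 6: iterate B ← B·(1+r₀) − $475.00 for 6 months → $14,301.61.
Then at r₁ with $475.00/mo: n₂ = −ln(1 − r₁·B/P)/ln(1+r₁) ≈ 39.94 → 40 more payments.

46 payments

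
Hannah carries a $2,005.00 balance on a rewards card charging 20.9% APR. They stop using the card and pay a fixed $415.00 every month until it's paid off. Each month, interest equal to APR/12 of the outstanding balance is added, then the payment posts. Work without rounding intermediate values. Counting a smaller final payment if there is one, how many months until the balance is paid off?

6 payments

Monthly rate r = 20.9%/12 = 1.74167% = 0.0174167.
Recurrence: B ← B·(1+r) − $415.00.
Month 1: interest $34.92; balance after payment $1,624.92.
Month 2: interest $28.30; balance after payment $1,238.22.
Month 3: interest $21.57; balance after payment $844.79.
Month 4: interest $14.71; balance after payment $444.50.
Month 5: interest $7.74; balance after payment $37.24.
Month 6: interest $0.65; balance after payment $0.00.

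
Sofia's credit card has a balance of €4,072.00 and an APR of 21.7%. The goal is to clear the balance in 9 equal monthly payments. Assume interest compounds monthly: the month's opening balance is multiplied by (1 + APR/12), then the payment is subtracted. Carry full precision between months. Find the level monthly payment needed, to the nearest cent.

€494.33

Monthly rate r = 21.7%/12 = 1.80833% = 0.0180833.
Level-payment amortization: P = B₀·r / (1 − (1+r)^(−n)) = 4072.00·0.0180833 / (1 − 1.01808^(−9)).
Denominator 1 − (1+r)^(−9) = 0.14895985.
P = 73.6353 / 0.14895985 ≈ 494.33.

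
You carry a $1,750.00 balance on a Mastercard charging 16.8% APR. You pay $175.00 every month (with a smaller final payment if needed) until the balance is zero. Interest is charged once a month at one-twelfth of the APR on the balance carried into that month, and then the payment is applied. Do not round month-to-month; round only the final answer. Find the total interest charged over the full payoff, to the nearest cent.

$148.61

Monthly rate r = 16.8%/12 = 1.4% = 0.014.
Payoff takes n = ⌈−ln(1 − rB₀/P)/ln(1+r)⌉ = ⌈10.848⌉ = 11 payments; the last is $148.61.
Total paid = 10·$175.00 + $148.61 = $1,898.61.
Total interest = total paid − principal = $1,898.61 − $1,750.00 = $148.61.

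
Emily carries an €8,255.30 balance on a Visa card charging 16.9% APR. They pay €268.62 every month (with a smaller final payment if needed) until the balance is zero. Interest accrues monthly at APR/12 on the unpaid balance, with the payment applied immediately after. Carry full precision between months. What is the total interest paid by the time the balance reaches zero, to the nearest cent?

Monthly rate r = 16.9%/12 = 1.40833% = 0.0140833.
Payoff takes n = ⌈−ln(1 − rB₀/P)/ln(1+r)⌉ = ⌈40.548⌉ = 41 payments; the last is €147.64.
Total paid = 40·€268.62 + €147.64 = €10,892.44.
Total interest = total paid − principal = €10,892.44 − €8,255.30 = €2,637.14.

€2,637.14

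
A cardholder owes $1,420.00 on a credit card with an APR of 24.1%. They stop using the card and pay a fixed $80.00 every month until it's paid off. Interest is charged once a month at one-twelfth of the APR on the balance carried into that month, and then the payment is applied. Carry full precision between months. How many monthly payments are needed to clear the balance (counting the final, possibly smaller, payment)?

Monthly rate r = 24.1%/12 = 2.00833% = 0.0200833.
Recurrence: B ← B·(1+r) − $80.00.
Month 1: interest $28.52; balance after payment $1,368.52.
Month 2: interest $27.48; balance after payment $1,316.00.
Closed form: n = −ln(1 − rB₀/P)/ln(1+r) = −ln(0.64352)/ln(1.02008) ≈ 22.168, so the balance reaches zero during payment 23.

23 months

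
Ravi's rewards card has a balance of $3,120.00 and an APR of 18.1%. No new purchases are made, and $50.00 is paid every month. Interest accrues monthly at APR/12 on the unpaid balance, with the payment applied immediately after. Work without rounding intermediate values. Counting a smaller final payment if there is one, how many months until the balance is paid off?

Monthly rate r = 18.1%/12 = 1.50833% = 0.0150833.
Recurrence: B ← B·(1+r) − $50.00.
Month 1: interest $47.06; balance after payment $3,117.06.
Month 2: interest $47.02; balance after payment $3,114.08.
Closed form: n = −ln(1 − rB₀/P)/ln(1+r) = −ln(0.0588)/ln(1.01508) ≈ 189.277, so the balance reaches zero during payment 190.

190 payments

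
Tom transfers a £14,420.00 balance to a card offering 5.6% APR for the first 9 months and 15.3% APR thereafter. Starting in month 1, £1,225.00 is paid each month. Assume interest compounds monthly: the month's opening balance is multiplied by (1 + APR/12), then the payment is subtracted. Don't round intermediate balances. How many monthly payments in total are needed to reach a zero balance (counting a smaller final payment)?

Promo months 1–9 at r₀ = 5.6%/12 = 0.00466667; months 10+ at r₁ = 15.3%/12 = 0.01275.
After month 9: iterate B ← B·(1+r₀) − £1,225.00 for 9 months → £3,804.01.
Then at r₁ with £1,225.00/mo: n₂ = −ln(1 − r₁·B/P)/ln(1+r₁) ≈ 3.19 → 4 more payments.

13 months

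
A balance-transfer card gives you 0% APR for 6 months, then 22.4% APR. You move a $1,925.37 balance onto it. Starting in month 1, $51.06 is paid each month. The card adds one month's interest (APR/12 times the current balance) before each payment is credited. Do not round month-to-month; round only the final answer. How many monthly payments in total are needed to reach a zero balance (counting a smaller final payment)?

Promo months 1–6 at r₀ = 0%/12 = 0; months 7+ at r₁ = 22.4%/12 = 0.0186667.
After month 6 (no interest yet): B = $1,925.37 − 6·$51.06 = $1,619.01.
Then at r₁ with $51.06/mo: n₂ = −ln(1 − r₁·B/P)/ln(1+r₁) ≈ 48.46 → 49 more payments.

55 months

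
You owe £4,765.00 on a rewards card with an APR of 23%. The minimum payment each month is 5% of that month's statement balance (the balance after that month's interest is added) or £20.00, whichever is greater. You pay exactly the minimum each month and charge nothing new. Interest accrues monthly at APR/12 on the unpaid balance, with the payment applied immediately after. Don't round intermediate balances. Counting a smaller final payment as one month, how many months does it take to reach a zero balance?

Monthly rate r = 23%/12 = 1.91667% = 0.0191667.
While 5% of the post-interest balance exceeds £20.00, each month B ← (B·(1+r))·(1 − 0.05), i.e. B shrinks by the factor (1+r)·0.95 = 0.96821.
This holds for months 1–78. Entering month 79 the balance is £383.38; 5% of the post-interest balance is now below £20.00, so the flat £20.00 minimum applies from here.
From month 79 a fixed £20.00 at rate r clears £383.38 in 25 more payments. Total: 78 + 25 = 103 months.

103 months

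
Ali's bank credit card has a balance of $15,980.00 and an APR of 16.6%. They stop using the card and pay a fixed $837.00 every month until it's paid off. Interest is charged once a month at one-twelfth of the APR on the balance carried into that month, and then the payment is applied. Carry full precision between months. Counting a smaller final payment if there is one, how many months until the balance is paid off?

Monthly rate r = 16.6%/12 = 1.38333% = 0.0138333.
Recurrence: B ← B·(1+r) − $837.00.
Month 1: interest $221.06; balance after payment $15,364.06.
Month 2: interest $212.54; balance after payment $14,739.59.
Closed form: n = −ln(1 − rB₀/P)/ln(1+r) = −ln(0.73589)/ln(1.01383) ≈ 22.322, so the balance reaches zero during payment 23.

23 months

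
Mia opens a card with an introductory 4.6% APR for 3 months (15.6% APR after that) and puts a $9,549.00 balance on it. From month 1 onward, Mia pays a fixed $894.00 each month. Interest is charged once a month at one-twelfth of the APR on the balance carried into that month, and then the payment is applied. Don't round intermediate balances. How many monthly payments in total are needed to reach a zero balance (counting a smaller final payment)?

12 payments

Promo months 1–3 at r₀ = 4.6%/12 = 0.00383333; months 4+ at r₁ = 15.6%/12 = 0.013.
After month 3: iterate B ← B·(1+r₀) − $894.00 for 3 months → $6,966.94.
Then at r₁ with $894.00/mo: n₂ = −ln(1 − r₁·B/P)/ln(1+r₁) ≈ 8.27 → 9 more payments.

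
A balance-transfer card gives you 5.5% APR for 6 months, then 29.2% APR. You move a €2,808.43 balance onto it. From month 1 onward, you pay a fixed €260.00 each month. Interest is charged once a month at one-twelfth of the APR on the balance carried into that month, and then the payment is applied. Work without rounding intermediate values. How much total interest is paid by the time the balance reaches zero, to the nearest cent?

Promo months 1–6 at r₀ = 5.5%/12 = 0.00458333; months 7+ at r₁ = 29.2%/12 = 0.0243333.
After month 6: iterate B ← B·(1+r₀) − €260.00 for 6 months → €1,308.57.
Then at r₁ with €260.00/mo: n₂ = −ln(1 − r₁·B/P)/ln(1+r₁) ≈ 5.43 → 6 more payments.
Total paid = 11·€260.00 + €113.59 = €2,973.59; interest = €2,973.59 − €2,808.43 = €165.16.

€165.16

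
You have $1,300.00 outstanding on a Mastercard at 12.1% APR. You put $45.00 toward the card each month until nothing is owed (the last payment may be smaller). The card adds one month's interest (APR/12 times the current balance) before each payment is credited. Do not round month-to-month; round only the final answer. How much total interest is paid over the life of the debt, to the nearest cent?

Monthly rate r = 12.1%/12 = 1.00833% = 0.0100833.
Payoff takes n = ⌈−ln(1 − rB₀/P)/ln(1+r)⌉ = ⌈34.319⌉ = 35 payments; the last is $14.41.
Total paid = 34·$45.00 + $14.41 = $1,544.41.
Total interest = total paid − principal = $1,544.41 − $1,300.00 = $244.41.

$244.41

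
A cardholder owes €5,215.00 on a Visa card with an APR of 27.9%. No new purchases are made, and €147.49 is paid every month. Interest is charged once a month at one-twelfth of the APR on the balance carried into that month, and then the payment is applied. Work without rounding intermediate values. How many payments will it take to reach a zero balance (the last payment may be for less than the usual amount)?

76 months

Monthly rate r = 27.9%/12 = 2.325% = 0.02325.
Recurrence: B ← B·(1+r) − €147.49.
Month 1: interest €121.25; balance after payment €5,188.76.
Month 2: interest €120.64; balance after payment €5,161.91.
Closed form: n = −ln(1 − rB₀/P)/ln(1+r) = −ln(0.17792)/ln(1.02325) ≈ 75.115, so the balance reaches zero during payment 76.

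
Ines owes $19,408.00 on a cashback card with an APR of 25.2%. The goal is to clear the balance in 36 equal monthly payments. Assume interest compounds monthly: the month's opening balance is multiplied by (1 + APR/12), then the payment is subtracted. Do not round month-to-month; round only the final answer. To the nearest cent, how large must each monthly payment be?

$773.71

Monthly rate r = 25.2%/12 = 2.1% = 0.021.
Level-payment amortization: P = B₀·r / (1 − (1+r)^(−n)) = 19408.00·0.021 / (1 − 1.021^(−36)).
Denominator 1 − (1+r)^(−36) = 0.526768893.
P = 407.568 / 0.526768893 ≈ 773.71.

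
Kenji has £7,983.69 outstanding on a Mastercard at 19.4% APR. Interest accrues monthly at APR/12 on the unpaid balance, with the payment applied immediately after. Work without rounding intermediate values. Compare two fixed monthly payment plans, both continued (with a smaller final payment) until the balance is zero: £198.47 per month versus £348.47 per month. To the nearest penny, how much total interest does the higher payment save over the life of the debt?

£2,950.68

Monthly rate r = 19.4%/12 = 1.61667% = 0.0161667.
At £198.47/mo: n = ⌈−ln(1 − rB₀/P)/ln(1+r)⌉ = 66 payments (last £103.32); total interest = total paid − £7,983.69 = £5,020.18.
At £348.47/mo: 29 payments (last £296.03); total interest £2,069.50.
Interest saved = £5,020.18 − £2,069.50 = £2,950.68.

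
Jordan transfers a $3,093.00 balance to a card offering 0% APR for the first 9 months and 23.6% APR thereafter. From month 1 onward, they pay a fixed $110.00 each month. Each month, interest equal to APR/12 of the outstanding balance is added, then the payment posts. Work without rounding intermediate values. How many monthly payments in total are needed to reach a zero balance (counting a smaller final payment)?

Promo months 1–9 at r₀ = 0%/12 = 0; months 10+ at r₁ = 23.6%/12 = 0.0196667.
After month 9 (no interest yet): B = $3,093.00 − 9·$110.00 = $2,103.00.
Then at r₁ with $110.00/mo: n₂ = −ln(1 − r₁·B/P)/ln(1+r₁) ≈ 24.21 → 25 more payments.

34 months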